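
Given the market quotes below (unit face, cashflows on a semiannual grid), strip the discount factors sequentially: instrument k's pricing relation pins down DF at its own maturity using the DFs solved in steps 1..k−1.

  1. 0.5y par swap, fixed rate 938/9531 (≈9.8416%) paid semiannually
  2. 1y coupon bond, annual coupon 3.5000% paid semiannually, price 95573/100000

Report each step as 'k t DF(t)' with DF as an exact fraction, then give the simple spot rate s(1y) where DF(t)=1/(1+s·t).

1 1/2 9531/10000
2 1 9229/10000
s(1y) = (1/(9229/10000) − 1)/(1) = 771/9229 ≈ 8.3541%

step 1 [0.5y] swap r/2=469/9531: DF=(1 − 469/9531·(0))/(1+469/9531) = 9531/10000 ≈ 0.953100
step 2 [1y] bond c/2=7/400: DF=(95573/100000 − 7/400·(0.953100))/(1+7/400) = 9229/10000 ≈ 0.922900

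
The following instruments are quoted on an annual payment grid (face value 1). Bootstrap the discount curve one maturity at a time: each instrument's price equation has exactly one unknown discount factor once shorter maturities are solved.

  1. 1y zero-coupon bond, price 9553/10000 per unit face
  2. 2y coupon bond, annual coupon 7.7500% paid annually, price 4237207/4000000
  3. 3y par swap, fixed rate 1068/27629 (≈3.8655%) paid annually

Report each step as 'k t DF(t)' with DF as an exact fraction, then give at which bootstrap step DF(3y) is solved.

1 1 9553/10000
2 2 1143/1250
3 3 2233/2500
DF(3y) is solved at step 3

step 1 [1y] zero: DF = P = 9553/10000 ≈ 0.955300
step 2 [2y] bond c/1=31/400: DF=(4237207/4000000 − 31/400·(0.955300))/(1+31/400) = 1143/1250 ≈ 0.914400
step 3 [3y] swap r/1=1068/27629: DF=(1 − 1068/27629·(0.955300+0.914400))/(1+1068/27629) = 2233/2500 ≈ 0.893200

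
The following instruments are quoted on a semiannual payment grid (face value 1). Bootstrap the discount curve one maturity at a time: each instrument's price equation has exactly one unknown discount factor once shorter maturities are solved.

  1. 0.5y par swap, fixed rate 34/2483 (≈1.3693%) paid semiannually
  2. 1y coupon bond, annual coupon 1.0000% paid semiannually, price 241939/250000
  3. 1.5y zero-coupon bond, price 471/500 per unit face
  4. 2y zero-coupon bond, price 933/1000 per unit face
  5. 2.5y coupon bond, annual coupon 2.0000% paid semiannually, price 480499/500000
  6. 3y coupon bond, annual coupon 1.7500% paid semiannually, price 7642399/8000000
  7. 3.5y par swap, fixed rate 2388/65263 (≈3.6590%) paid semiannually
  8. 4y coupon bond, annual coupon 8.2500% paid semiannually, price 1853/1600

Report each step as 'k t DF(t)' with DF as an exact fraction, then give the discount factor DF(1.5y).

step 1 [0.5y] swap r/2=17/2483: DF=(1 − 17/2483·(0))/(1+17/2483) = 2483/2500 ≈ 0.993200
step 2 [1y] bond c/2=1/200: DF=(241939/250000 − 1/200·(0.993200))/(1+1/200) = 479/500 ≈ 0.958000
step 3 [1.5y] zero: DF = P = 471/500 ≈ 0.942000
step 4 [2y] zero: DF = P = 933/1000 ≈ 0.933000
step 5 [2.5y] bond c/2=1/100: DF=(480499/500000 − 1/100·(0.993200+0.958000+0.942000+0.933000))/(1+1/100) = 571/625 ≈ 0.913600
step 6 [3y] bond c/2=7/800: DF=(7642399/8000000 − 7/800·(0.993200+0.958000+0.942000+0.933000+0.913600))/(1+7/800) = 9059/10000 ≈ 0.905900
step 7 [3.5y] swap r/2=1194/65263: DF=(1 − 1194/65263·(0.993200+0.958000+0.942000+0.933000+0.913600+0.905900))/(1+1194/65263) = 4403/5000 ≈ 0.880600
step 8 [4y] bond c/2=33/800: DF=(1853/1600 − 33/800·(0.993200+0.958000+0.942000+0.933000+0.913600+0.905900+0.880600))/(1+33/800) = 8537/10000 ≈ 0.853700

1 1/2 2483/2500
2 1 479/500
3 3/2 471/500
4 2 933/1000
5 5/2 571/625
6 3 9059/10000
7 7/2 4403/5000
8 4 8537/10000
DF(1.5y) = 471/500 ≈ 0.942000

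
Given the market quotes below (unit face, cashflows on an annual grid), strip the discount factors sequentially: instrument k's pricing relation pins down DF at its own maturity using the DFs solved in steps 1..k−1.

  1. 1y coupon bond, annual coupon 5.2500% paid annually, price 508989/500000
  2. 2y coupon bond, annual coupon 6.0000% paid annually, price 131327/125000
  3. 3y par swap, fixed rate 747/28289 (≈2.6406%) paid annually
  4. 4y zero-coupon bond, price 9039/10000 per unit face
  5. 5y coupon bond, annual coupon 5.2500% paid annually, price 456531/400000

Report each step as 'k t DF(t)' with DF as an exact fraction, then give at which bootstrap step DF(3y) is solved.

1 1 1209/1250
2 2 2341/2500
3 3 9253/10000
4 4 9039/10000
5 5 4491/5000
DF(3y) is solved at step 3

step 1 [1y] bond c/1=21/400: DF=(508989/500000 − 21/400·(0))/(1+21/400) = 1209/1250 ≈ 0.967200
step 2 [2y] bond c/1=3/50: DF=(131327/125000 − 3/50·(0.967200))/(1+3/50) = 2341/2500 ≈ 0.936400
step 3 [3y] swap r/1=747/28289: DF=(1 − 747/28289·(0.967200+0.936400))/(1+747/28289) = 9253/10000 ≈ 0.925300
step 4 [4y] zero: DF = P = 9039/10000 ≈ 0.903900
step 5 [5y] bond c/1=21/400: DF=(456531/400000 − 21/400·(0.967200+0.936400+0.925300+0.903900))/(1+21/400) = 4491/5000 ≈ 0.898200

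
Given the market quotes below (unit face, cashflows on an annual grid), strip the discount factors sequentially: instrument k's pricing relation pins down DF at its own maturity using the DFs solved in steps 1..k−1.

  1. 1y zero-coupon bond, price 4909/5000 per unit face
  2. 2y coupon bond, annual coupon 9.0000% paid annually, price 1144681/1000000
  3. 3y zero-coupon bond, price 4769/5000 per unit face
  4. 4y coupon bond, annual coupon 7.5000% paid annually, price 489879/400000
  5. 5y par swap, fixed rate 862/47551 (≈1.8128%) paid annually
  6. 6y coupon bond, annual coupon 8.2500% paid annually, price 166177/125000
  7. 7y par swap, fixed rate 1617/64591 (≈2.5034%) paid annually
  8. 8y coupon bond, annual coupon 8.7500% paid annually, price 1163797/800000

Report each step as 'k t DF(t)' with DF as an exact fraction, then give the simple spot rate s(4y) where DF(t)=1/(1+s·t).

1 1 4909/5000
2 2 9691/10000
3 3 4769/5000
4 4 4683/5000
5 5 4569/5000
6 6 8657/10000
7 7 8383/10000
8 8 409/500
s(4y) = (1/(4683/5000) − 1)/(4) = 317/18732 ≈ 1.6923%

step 1 [1y] zero: DF = P = 4909/5000 ≈ 0.981800
step 2 [2y] bond c/1=9/100: DF=(1144681/1000000 − 9/100·(0.981800))/(1+9/100) = 9691/10000 ≈ 0.969100
step 3 [3y] zero: DF = P = 4769/5000 ≈ 0.953800
step 4 [4y] bond c/1=3/40: DF=(489879/400000 − 3/40·(0.981800+0.969100+0.953800))/(1+3/40) = 4683/5000 ≈ 0.936600
step 5 [5y] swap r/1=862/47551: DF=(1 − 862/47551·(0.981800+0.969100+0.953800+0.936600))/(1+862/47551) = 4569/5000 ≈ 0.913800
step 6 [6y] bond c/1=33/400: DF=(166177/125000 − 33/400·(0.981800+0.969100+0.953800+0.936600+0.913800))/(1+33/400) = 8657/10000 ≈ 0.865700
step 7 [7y] swap r/1=1617/64591: DF=(1 − 1617/64591·(0.981800+0.969100+0.953800+0.936600+0.913800+0.865700))/(1+1617/64591) = 8383/10000 ≈ 0.838300
step 8 [8y] bond c/1=7/80: DF=(1163797/800000 − 7/80·(0.981800+0.969100+0.953800+0.936600+0.913800+0.865700+0.838300))/(1+7/80) = 409/500 ≈ 0.818000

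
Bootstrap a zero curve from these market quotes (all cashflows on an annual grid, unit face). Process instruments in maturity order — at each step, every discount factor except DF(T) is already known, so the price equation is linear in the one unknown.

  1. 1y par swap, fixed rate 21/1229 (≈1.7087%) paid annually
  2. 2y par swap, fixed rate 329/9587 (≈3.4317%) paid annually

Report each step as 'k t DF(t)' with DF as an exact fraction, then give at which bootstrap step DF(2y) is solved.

1 1 1229/1250
2 2 4671/5000
DF(2y) is solved at step 2

step 1 [1y] swap r/1=21/1229: DF=(1 − 21/1229·(0))/(1+21/1229) = 1229/1250 ≈ 0.983200
step 2 [2y] swap r/1=329/9587: DF=(1 − 329/9587·(0.983200))/(1+329/9587) = 4671/5000 ≈ 0.934200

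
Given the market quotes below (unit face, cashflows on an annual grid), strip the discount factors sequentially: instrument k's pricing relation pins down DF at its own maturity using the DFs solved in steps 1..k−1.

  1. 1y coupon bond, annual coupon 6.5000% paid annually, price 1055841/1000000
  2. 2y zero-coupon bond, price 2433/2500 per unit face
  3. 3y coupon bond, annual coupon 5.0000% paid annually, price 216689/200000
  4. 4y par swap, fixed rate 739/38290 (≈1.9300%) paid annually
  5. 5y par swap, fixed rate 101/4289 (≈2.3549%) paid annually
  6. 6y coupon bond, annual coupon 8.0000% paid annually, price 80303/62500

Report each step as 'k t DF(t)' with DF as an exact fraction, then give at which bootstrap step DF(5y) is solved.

step 1 [1y] bond c/1=13/200: DF=(1055841/1000000 − 13/200·(0))/(1+13/200) = 4957/5000 ≈ 0.991400
step 2 [2y] zero: DF = P = 2433/2500 ≈ 0.973200
step 3 [3y] bond c/1=1/20: DF=(216689/200000 − 1/20·(0.991400+0.973200))/(1+1/20) = 9383/10000 ≈ 0.938300
step 4 [4y] swap r/1=739/38290: DF=(1 − 739/38290·(0.991400+0.973200+0.938300))/(1+739/38290) = 9261/10000 ≈ 0.926100
step 5 [5y] swap r/1=101/4289: DF=(1 − 101/4289·(0.991400+0.973200+0.938300+0.926100))/(1+101/4289) = 8889/10000 ≈ 0.888900
step 6 [6y] bond c/1=2/25: DF=(80303/62500 − 2/25·(0.991400+0.973200+0.938300+0.926100+0.888900))/(1+2/25) = 4201/5000 ≈ 0.840200

1 1 4957/5000
2 2 2433/2500
3 3 9383/10000
4 4 9261/10000
5 5 8889/10000
6 6 4201/5000
DF(5y) is solved at step 5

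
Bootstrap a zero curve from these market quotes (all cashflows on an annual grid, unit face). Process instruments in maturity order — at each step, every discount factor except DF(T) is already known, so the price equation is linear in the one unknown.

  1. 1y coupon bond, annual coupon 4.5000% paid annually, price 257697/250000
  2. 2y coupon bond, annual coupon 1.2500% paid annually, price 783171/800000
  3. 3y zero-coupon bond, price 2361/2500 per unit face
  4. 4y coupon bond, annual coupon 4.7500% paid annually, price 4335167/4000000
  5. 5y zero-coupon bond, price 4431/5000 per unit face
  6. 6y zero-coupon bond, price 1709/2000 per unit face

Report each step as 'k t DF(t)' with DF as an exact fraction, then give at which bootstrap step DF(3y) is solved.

step 1 [1y] bond c/1=9/200: DF=(257697/250000 − 9/200·(0))/(1+9/200) = 1233/1250 ≈ 0.986400
step 2 [2y] bond c/1=1/80: DF=(783171/800000 − 1/80·(0.986400))/(1+1/80) = 9547/10000 ≈ 0.954700
step 3 [3y] zero: DF = P = 2361/2500 ≈ 0.944400
step 4 [4y] bond c/1=19/400: DF=(4335167/4000000 − 19/400·(0.986400+0.954700+0.944400))/(1+19/400) = 4519/5000 ≈ 0.903800
step 5 [5y] zero: DF = P = 4431/5000 ≈ 0.886200
step 6 [6y] zero: DF = P = 1709/2000 ≈ 0.854500

1 1 1233/1250
2 2 9547/10000
3 3 2361/2500
4 4 4519/5000
5 5 4431/5000
6 6 1709/2000
DF(3y) is solved at step 3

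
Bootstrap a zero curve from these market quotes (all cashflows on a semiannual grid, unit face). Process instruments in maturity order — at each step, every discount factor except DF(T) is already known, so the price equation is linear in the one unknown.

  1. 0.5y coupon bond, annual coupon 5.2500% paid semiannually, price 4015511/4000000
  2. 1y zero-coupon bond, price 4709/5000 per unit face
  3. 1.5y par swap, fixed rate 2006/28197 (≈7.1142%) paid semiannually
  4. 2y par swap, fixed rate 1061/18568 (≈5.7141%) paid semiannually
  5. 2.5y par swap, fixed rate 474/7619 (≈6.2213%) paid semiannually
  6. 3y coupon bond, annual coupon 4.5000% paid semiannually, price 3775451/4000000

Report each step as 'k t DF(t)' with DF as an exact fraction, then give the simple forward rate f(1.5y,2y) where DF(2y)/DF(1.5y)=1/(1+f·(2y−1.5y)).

step 1 [0.5y] bond c/2=21/800: DF=(4015511/4000000 − 21/800·(0))/(1+21/800) = 4891/5000 ≈ 0.978200
step 2 [1y] zero: DF = P = 4709/5000 ≈ 0.941800
step 3 [1.5y] swap r/2=1003/28197: DF=(1 − 1003/28197·(0.978200+0.941800))/(1+1003/28197) = 8997/10000 ≈ 0.899700
step 4 [2y] swap r/2=1061/37136: DF=(1 − 1061/37136·(0.978200+0.941800+0.899700))/(1+1061/37136) = 8939/10000 ≈ 0.893900
step 5 [2.5y] swap r/2=237/7619: DF=(1 − 237/7619·(0.978200+0.941800+0.899700+0.893900))/(1+237/7619) = 4289/5000 ≈ 0.857800
step 6 [3y] bond c/2=9/400: DF=(3775451/4000000 − 9/400·(0.978200+0.941800+0.899700+0.893900+0.857800))/(1+9/400) = 329/400 ≈ 0.822500

1 1/2 4891/5000
2 1 4709/5000
3 3/2 8997/10000
4 2 8939/10000
5 5/2 4289/5000
6 3 329/400
f(1.5y,2y) = ((8997/10000)/(8939/10000) − 1)/(1/2) = 116/8939 ≈ 1.2977%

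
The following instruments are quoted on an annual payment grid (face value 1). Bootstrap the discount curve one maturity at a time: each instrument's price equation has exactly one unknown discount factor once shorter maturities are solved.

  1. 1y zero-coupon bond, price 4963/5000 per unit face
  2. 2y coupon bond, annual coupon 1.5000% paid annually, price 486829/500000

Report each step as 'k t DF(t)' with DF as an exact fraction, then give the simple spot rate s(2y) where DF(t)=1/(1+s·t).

1 1 4963/5000
2 2 4723/5000
s(2y) = (1/(4723/5000) − 1)/(2) = 277/9446 ≈ 2.9325%

step 1 [1y] zero: DF = P = 4963/5000 ≈ 0.992600
step 2 [2y] bond c/1=3/200: DF=(486829/500000 − 3/200·(0.992600))/(1+3/200) = 4723/5000 ≈ 0.944600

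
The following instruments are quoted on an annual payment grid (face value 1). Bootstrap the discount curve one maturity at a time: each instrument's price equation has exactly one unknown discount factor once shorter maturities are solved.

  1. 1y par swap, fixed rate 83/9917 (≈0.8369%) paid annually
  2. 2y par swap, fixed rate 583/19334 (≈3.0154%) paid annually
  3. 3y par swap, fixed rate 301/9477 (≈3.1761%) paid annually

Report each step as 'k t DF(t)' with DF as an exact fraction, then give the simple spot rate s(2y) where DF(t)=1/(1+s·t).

1 1 9917/10000
2 2 9417/10000
3 3 9097/10000
s(2y) = (1/(9417/10000) − 1)/(2) = 583/18834 ≈ 3.0955%

step 1 [1y] swap r/1=83/9917: DF=(1 − 83/9917·(0))/(1+83/9917) = 9917/10000 ≈ 0.991700
step 2 [2y] swap r/1=583/19334: DF=(1 − 583/19334·(0.991700))/(1+583/19334) = 9417/10000 ≈ 0.941700
step 3 [3y] swap r/1=301/9477: DF=(1 − 301/9477·(0.991700+0.941700))/(1+301/9477) = 9097/10000 ≈ 0.909700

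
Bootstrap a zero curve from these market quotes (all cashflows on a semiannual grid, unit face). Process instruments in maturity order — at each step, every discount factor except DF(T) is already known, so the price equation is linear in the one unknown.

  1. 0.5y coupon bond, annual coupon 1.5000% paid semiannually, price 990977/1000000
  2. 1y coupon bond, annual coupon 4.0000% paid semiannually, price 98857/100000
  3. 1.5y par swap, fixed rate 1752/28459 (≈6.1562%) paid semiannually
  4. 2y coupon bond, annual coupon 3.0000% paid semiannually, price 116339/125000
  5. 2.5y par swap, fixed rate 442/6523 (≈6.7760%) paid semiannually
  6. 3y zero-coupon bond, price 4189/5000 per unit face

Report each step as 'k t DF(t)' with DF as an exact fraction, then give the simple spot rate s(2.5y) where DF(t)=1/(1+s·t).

step 1 [0.5y] bond c/2=3/400: DF=(990977/1000000 − 3/400·(0))/(1+3/400) = 2459/2500 ≈ 0.983600
step 2 [1y] bond c/2=1/50: DF=(98857/100000 − 1/50·(0.983600))/(1+1/50) = 9499/10000 ≈ 0.949900
step 3 [1.5y] swap r/2=876/28459: DF=(1 − 876/28459·(0.983600+0.949900))/(1+876/28459) = 2281/2500 ≈ 0.912400
step 4 [2y] bond c/2=3/200: DF=(116339/125000 − 3/200·(0.983600+0.949900+0.912400))/(1+3/200) = 8749/10000 ≈ 0.874900
step 5 [2.5y] swap r/2=221/6523: DF=(1 − 221/6523·(0.983600+0.949900+0.912400+0.874900))/(1+221/6523) = 8453/10000 ≈ 0.845300
step 6 [3y] zero: DF = P = 4189/5000 ≈ 0.837800

1 1/2 2459/2500
2 1 9499/10000
3 3/2 2281/2500
4 2 8749/10000
5 5/2 8453/10000
6 3 4189/5000
s(2.5y) = (1/(8453/10000) − 1)/(5/2) = 3094/42265 ≈ 7.3205%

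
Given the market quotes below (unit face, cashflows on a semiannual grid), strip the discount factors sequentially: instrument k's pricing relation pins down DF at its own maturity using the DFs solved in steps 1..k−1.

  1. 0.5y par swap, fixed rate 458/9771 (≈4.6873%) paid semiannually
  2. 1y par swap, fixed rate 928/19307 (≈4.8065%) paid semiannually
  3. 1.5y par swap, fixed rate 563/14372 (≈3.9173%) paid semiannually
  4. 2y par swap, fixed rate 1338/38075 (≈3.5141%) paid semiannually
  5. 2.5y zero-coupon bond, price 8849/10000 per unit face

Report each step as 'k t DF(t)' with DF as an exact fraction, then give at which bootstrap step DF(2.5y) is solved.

step 1 [0.5y] swap r/2=229/9771: DF=(1 − 229/9771·(0))/(1+229/9771) = 9771/10000 ≈ 0.977100
step 2 [1y] swap r/2=464/19307: DF=(1 − 464/19307·(0.977100))/(1+464/19307) = 596/625 ≈ 0.953600
step 3 [1.5y] swap r/2=563/28744: DF=(1 − 563/28744·(0.977100+0.953600))/(1+563/28744) = 9437/10000 ≈ 0.943700
step 4 [2y] swap r/2=669/38075: DF=(1 − 669/38075·(0.977100+0.953600+0.943700))/(1+669/38075) = 9331/10000 ≈ 0.933100
step 5 [2.5y] zero: DF = P = 8849/10000 ≈ 0.884900

1 1/2 9771/10000
2 1 596/625
3 3/2 9437/10000
4 2 9331/10000
5 5/2 8849/10000
DF(2.5y) is solved at step 5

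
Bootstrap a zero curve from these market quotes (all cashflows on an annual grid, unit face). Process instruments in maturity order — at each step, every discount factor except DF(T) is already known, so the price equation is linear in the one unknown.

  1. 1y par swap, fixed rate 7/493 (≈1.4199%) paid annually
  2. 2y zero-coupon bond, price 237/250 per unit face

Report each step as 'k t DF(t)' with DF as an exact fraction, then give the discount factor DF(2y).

step 1 [1y] swap r/1=7/493: DF=(1 − 7/493·(0))/(1+7/493) = 493/500 ≈ 0.986000
step 2 [2y] zero: DF = P = 237/250 ≈ 0.948000

1 1 493/500
2 2 237/250
DF(2y) = 237/250 ≈ 0.948000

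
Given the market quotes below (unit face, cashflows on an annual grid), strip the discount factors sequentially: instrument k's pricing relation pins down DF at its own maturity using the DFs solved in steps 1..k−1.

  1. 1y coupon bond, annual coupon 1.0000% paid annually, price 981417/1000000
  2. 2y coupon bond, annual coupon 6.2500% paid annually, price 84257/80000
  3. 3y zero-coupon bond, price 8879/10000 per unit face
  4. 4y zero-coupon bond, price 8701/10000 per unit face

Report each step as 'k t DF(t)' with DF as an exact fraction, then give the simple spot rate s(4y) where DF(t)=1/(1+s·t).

1 1 9717/10000
2 2 9341/10000
3 3 8879/10000
4 4 8701/10000
s(4y) = (1/(8701/10000) − 1)/(4) = 1299/34804 ≈ 3.7323%

step 1 [1y] bond c/1=1/100: DF=(981417/1000000 − 1/100·(0))/(1+1/100) = 9717/10000 ≈ 0.971700
step 2 [2y] bond c/1=1/16: DF=(84257/80000 − 1/16·(0.971700))/(1+1/16) = 9341/10000 ≈ 0.934100
step 3 [3y] zero: DF = P = 8879/10000 ≈ 0.887900
step 4 [4y] zero: DF = P = 8701/10000 ≈ 0.870100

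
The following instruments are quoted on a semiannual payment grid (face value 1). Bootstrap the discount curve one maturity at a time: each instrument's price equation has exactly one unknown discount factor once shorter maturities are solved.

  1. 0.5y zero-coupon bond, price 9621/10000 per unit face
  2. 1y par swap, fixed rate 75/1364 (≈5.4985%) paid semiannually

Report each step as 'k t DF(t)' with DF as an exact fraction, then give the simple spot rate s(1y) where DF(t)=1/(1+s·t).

step 1 [0.5y] zero: DF = P = 9621/10000 ≈ 0.962100
step 2 [1y] swap r/2=75/2728: DF=(1 − 75/2728·(0.962100))/(1+75/2728) = 379/400 ≈ 0.947500

1 1/2 9621/10000
2 1 379/400
s(1y) = (1/(379/400) − 1)/(1) = 21/379 ≈ 5.5409%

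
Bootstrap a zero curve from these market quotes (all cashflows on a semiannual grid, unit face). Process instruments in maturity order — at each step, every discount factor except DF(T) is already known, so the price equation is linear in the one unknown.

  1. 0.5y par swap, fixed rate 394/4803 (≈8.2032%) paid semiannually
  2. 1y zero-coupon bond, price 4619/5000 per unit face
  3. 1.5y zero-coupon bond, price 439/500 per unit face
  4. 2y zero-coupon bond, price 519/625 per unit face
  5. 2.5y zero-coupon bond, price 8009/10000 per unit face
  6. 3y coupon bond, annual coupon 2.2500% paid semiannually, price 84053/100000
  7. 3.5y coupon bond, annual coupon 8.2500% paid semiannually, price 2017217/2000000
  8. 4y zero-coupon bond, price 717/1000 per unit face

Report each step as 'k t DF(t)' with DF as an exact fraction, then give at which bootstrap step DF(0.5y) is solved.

1 1/2 4803/5000
2 1 4619/5000
3 3/2 439/500
4 2 519/625
5 5/2 8009/10000
6 3 7823/10000
7 7/2 1909/2500
8 4 717/1000
DF(0.5y) is solved at step 1

step 1 [0.5y] swap r/2=197/4803: DF=(1 − 197/4803·(0))/(1+197/4803) = 4803/5000 ≈ 0.960600
step 2 [1y] zero: DF = P = 4619/5000 ≈ 0.923800
step 3 [1.5y] zero: DF = P = 439/500 ≈ 0.878000
step 4 [2y] zero: DF = P = 519/625 ≈ 0.830400
step 5 [2.5y] zero: DF = P = 8009/10000 ≈ 0.800900
step 6 [3y] bond c/2=9/800: DF=(84053/100000 − 9/800·(0.960600+0.923800+0.878000+0.830400+0.800900))/(1+9/800) = 7823/10000 ≈ 0.782300
step 7 [3.5y] bond c/2=33/800: DF=(2017217/2000000 − 33/800·(0.960600+0.923800+0.878000+0.830400+0.800900+0.782300))/(1+33/800) = 1909/2500 ≈ 0.763600
step 8 [4y] zero: DF = P = 717/1000 ≈ 0.717000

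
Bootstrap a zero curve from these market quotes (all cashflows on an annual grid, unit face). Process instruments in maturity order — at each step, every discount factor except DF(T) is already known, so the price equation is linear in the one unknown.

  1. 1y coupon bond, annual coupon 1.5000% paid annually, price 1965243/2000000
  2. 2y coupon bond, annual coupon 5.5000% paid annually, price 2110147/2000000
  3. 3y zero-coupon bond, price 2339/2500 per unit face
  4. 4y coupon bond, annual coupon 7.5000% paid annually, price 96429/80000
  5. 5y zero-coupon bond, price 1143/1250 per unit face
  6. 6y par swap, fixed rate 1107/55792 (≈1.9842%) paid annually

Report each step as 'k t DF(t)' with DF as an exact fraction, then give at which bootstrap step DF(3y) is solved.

step 1 [1y] bond c/1=3/200: DF=(1965243/2000000 − 3/200·(0))/(1+3/200) = 9681/10000 ≈ 0.968100
step 2 [2y] bond c/1=11/200: DF=(2110147/2000000 − 11/200·(0.968100))/(1+11/200) = 1187/1250 ≈ 0.949600
step 3 [3y] zero: DF = P = 2339/2500 ≈ 0.935600
step 4 [4y] bond c/1=3/40: DF=(96429/80000 − 3/40·(0.968100+0.949600+0.935600))/(1+3/40) = 4611/5000 ≈ 0.922200
step 5 [5y] zero: DF = P = 1143/1250 ≈ 0.914400
step 6 [6y] swap r/1=1107/55792: DF=(1 − 1107/55792·(0.968100+0.949600+0.935600+0.922200+0.914400))/(1+1107/55792) = 8893/10000 ≈ 0.889300

1 1 9681/10000
2 2 1187/1250
3 3 2339/2500
4 4 4611/5000
5 5 1143/1250
6 6 8893/10000
DF(3y) is solved at step 3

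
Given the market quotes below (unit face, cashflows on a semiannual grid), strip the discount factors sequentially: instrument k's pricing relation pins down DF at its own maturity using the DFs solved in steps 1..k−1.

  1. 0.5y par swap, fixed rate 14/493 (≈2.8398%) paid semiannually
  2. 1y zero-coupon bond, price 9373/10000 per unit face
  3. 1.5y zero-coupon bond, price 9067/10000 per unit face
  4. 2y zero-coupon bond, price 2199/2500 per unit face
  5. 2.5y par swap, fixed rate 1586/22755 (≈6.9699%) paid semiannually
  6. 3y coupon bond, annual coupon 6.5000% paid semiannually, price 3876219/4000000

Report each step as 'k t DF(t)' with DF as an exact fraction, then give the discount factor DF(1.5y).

1 1/2 493/500
2 1 9373/10000
3 3/2 9067/10000
4 2 2199/2500
5 5/2 4207/5000
6 3 7953/10000
DF(1.5y) = 9067/10000 ≈ 0.906700

step 1 [0.5y] swap r/2=7/493: DF=(1 − 7/493·(0))/(1+7/493) = 493/500 ≈ 0.986000
step 2 [1y] zero: DF = P = 9373/10000 ≈ 0.937300
step 3 [1.5y] zero: DF = P = 9067/10000 ≈ 0.906700
step 4 [2y] zero: DF = P = 2199/2500 ≈ 0.879600
step 5 [2.5y] swap r/2=793/22755: DF=(1 − 793/22755·(0.986000+0.937300+0.906700+0.879600))/(1+793/22755) = 4207/5000 ≈ 0.841400
step 6 [3y] bond c/2=13/400: DF=(3876219/4000000 − 13/400·(0.986000+0.937300+0.906700+0.879600+0.841400))/(1+13/400) = 7953/10000 ≈ 0.795300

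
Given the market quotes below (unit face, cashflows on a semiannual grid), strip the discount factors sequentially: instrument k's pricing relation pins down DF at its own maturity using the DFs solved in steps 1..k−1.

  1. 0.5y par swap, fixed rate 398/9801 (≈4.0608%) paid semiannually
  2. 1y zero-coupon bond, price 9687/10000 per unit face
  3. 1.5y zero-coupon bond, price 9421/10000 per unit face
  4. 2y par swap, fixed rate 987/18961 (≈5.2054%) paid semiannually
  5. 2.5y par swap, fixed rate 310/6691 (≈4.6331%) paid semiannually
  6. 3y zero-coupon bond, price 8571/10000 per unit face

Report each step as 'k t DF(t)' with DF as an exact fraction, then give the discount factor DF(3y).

step 1 [0.5y] swap r/2=199/9801: DF=(1 − 199/9801·(0))/(1+199/9801) = 9801/10000 ≈ 0.980100
step 2 [1y] zero: DF = P = 9687/10000 ≈ 0.968700
step 3 [1.5y] zero: DF = P = 9421/10000 ≈ 0.942100
step 4 [2y] swap r/2=987/37922: DF=(1 − 987/37922·(0.980100+0.968700+0.942100))/(1+987/37922) = 9013/10000 ≈ 0.901300
step 5 [2.5y] swap r/2=155/6691: DF=(1 − 155/6691·(0.980100+0.968700+0.942100+0.901300))/(1+155/6691) = 1783/2000 ≈ 0.891500
step 6 [3y] zero: DF = P = 8571/10000 ≈ 0.857100

1 1/2 9801/10000
2 1 9687/10000
3 3/2 9421/10000
4 2 9013/10000
5 5/2 1783/2000
6 3 8571/10000
DF(3y) = 8571/10000 ≈ 0.857100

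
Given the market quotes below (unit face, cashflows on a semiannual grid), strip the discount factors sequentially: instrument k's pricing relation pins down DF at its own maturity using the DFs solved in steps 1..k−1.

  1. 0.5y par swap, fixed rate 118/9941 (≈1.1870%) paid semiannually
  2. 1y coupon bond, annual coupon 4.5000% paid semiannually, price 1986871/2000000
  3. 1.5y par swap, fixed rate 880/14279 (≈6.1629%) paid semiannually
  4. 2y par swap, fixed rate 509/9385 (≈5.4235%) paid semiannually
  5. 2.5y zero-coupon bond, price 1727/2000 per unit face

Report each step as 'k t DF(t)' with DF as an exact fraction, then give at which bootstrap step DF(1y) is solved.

1 1/2 9941/10000
2 1 9497/10000
3 3/2 114/125
4 2 4491/5000
5 5/2 1727/2000
DF(1y) is solved at step 2

step 1 [0.5y] swap r/2=59/9941: DF=(1 − 59/9941·(0))/(1+59/9941) = 9941/10000 ≈ 0.994100
step 2 [1y] bond c/2=9/400: DF=(1986871/2000000 − 9/400·(0.994100))/(1+9/400) = 9497/10000 ≈ 0.949700
step 3 [1.5y] swap r/2=440/14279: DF=(1 − 440/14279·(0.994100+0.949700))/(1+440/14279) = 114/125 ≈ 0.912000
step 4 [2y] swap r/2=509/18770: DF=(1 − 509/18770·(0.994100+0.949700+0.912000))/(1+509/18770) = 4491/5000 ≈ 0.898200
step 5 [2.5y] zero: DF = P = 1727/2000 ≈ 0.863500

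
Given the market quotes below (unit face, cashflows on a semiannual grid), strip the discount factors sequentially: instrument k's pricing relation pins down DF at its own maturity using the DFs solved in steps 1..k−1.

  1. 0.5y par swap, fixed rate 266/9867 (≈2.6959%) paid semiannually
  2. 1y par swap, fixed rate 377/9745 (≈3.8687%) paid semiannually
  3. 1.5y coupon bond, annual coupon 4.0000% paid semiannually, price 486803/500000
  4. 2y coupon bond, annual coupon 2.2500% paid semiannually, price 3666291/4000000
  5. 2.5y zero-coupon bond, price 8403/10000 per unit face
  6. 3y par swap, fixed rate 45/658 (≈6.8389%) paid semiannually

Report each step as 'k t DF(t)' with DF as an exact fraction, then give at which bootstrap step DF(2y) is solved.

1 1/2 9867/10000
2 1 9623/10000
3 3/2 9163/10000
4 2 1749/2000
5 5/2 8403/10000
6 3 1631/2000
DF(2y) is solved at step 4

step 1 [0.5y] swap r/2=133/9867: DF=(1 − 133/9867·(0))/(1+133/9867) = 9867/10000 ≈ 0.986700
step 2 [1y] swap r/2=377/19490: DF=(1 − 377/19490·(0.986700))/(1+377/19490) = 9623/10000 ≈ 0.962300
step 3 [1.5y] bond c/2=1/50: DF=(486803/500000 − 1/50·(0.986700+0.962300))/(1+1/50) = 9163/10000 ≈ 0.916300
step 4 [2y] bond c/2=9/800: DF=(3666291/4000000 − 9/800·(0.986700+0.962300+0.916300))/(1+9/800) = 1749/2000 ≈ 0.874500
step 5 [2.5y] zero: DF = P = 8403/10000 ≈ 0.840300
step 6 [3y] swap r/2=45/1316: DF=(1 − 45/1316·(0.986700+0.962300+0.916300+0.874500+0.840300))/(1+45/1316) = 1631/2000 ≈ 0.815500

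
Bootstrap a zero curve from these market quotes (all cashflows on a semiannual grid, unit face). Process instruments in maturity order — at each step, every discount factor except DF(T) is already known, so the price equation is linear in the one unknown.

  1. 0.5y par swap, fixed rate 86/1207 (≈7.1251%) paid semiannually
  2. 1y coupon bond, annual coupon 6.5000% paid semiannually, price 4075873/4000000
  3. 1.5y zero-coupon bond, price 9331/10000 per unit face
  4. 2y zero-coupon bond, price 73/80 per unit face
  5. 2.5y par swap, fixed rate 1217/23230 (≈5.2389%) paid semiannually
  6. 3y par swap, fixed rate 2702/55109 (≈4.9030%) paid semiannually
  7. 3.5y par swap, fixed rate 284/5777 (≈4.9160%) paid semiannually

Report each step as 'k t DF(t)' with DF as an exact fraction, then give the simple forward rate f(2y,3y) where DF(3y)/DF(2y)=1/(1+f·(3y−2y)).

1 1/2 1207/1250
2 1 1913/2000
3 3/2 9331/10000
4 2 73/80
5 5/2 8783/10000
6 3 8649/10000
7 7/2 4219/5000
f(2y,3y) = ((73/80)/(8649/10000) − 1)/(1) = 476/8649 ≈ 5.5035%

step 1 [0.5y] swap r/2=43/1207: DF=(1 − 43/1207·(0))/(1+43/1207) = 1207/1250 ≈ 0.965600
step 2 [1y] bond c/2=13/400: DF=(4075873/4000000 − 13/400·(0.965600))/(1+13/400) = 1913/2000 ≈ 0.956500
step 3 [1.5y] zero: DF = P = 9331/10000 ≈ 0.933100
step 4 [2y] zero: DF = P = 73/80 ≈ 0.912500
step 5 [2.5y] swap r/2=1217/46460: DF=(1 − 1217/46460·(0.965600+0.956500+0.933100+0.912500))/(1+1217/46460) = 8783/10000 ≈ 0.878300
step 6 [3y] swap r/2=1351/55109: DF=(1 − 1351/55109·(0.965600+0.956500+0.933100+0.912500+0.878300))/(1+1351/55109) = 8649/10000 ≈ 0.864900
step 7 [3.5y] swap r/2=142/5777: DF=(1 − 142/5777·(0.965600+0.956500+0.933100+0.912500+0.878300+0.864900))/(1+142/5777) = 4219/5000 ≈ 0.843800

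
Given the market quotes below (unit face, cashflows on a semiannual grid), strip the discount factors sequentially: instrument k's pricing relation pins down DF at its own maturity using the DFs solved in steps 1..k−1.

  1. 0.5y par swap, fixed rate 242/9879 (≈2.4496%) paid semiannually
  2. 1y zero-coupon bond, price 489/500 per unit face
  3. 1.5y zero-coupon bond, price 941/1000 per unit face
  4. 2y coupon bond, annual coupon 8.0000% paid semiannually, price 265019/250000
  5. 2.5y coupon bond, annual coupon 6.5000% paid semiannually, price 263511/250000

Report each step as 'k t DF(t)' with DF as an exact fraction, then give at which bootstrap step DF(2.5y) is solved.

step 1 [0.5y] swap r/2=121/9879: DF=(1 − 121/9879·(0))/(1+121/9879) = 9879/10000 ≈ 0.987900
step 2 [1y] zero: DF = P = 489/500 ≈ 0.978000
step 3 [1.5y] zero: DF = P = 941/1000 ≈ 0.941000
step 4 [2y] bond c/2=1/25: DF=(265019/250000 − 1/25·(0.987900+0.978000+0.941000))/(1+1/25) = 363/400 ≈ 0.907500
step 5 [2.5y] bond c/2=13/400: DF=(263511/250000 − 13/400·(0.987900+0.978000+0.941000+0.907500))/(1+13/400) = 563/625 ≈ 0.900800

1 1/2 9879/10000
2 1 489/500
3 3/2 941/1000
4 2 363/400
5 5/2 563/625
DF(2.5y) is solved at step 5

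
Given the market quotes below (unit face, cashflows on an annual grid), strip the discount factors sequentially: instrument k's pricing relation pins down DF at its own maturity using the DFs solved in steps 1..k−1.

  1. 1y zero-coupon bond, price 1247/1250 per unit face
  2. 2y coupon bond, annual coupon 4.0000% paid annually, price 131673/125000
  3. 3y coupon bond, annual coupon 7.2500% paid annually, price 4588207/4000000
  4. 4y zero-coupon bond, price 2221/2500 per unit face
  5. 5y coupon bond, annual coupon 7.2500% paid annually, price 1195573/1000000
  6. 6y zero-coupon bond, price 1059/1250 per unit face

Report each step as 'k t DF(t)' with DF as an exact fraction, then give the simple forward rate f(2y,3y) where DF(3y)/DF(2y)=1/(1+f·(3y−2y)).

1 1 1247/1250
2 2 1949/2000
3 3 4681/5000
4 4 2221/2500
5 5 8581/10000
6 6 1059/1250
f(2y,3y) = ((1949/2000)/(4681/5000) − 1)/(1) = 383/9362 ≈ 4.0910%

step 1 [1y] zero: DF = P = 1247/1250 ≈ 0.997600
step 2 [2y] bond c/1=1/25: DF=(131673/125000 − 1/25·(0.997600))/(1+1/25) = 1949/2000 ≈ 0.974500
step 3 [3y] bond c/1=29/400: DF=(4588207/4000000 − 29/400·(0.997600+0.974500))/(1+29/400) = 4681/5000 ≈ 0.936200
step 4 [4y] zero: DF = P = 2221/2500 ≈ 0.888400
step 5 [5y] bond c/1=29/400: DF=(1195573/1000000 − 29/400·(0.997600+0.974500+0.936200+0.888400))/(1+29/400) = 8581/10000 ≈ 0.858100
step 6 [6y] zero: DF = P = 1059/1250 ≈ 0.847200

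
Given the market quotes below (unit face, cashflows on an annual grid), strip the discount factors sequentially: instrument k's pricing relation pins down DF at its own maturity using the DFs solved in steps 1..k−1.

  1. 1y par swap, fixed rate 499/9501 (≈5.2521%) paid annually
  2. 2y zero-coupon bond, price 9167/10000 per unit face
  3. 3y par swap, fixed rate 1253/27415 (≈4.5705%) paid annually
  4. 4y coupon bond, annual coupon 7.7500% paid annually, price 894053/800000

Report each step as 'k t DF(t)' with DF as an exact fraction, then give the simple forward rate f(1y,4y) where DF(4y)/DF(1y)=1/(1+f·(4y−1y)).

1 1 9501/10000
2 2 9167/10000
3 3 8747/10000
4 4 21/25
f(1y,4y) = ((9501/10000)/(21/25) − 1)/(3) = 367/8400 ≈ 4.3690%

step 1 [1y] swap r/1=499/9501: DF=(1 − 499/9501·(0))/(1+499/9501) = 9501/10000 ≈ 0.950100
step 2 [2y] zero: DF = P = 9167/10000 ≈ 0.916700
step 3 [3y] swap r/1=1253/27415: DF=(1 − 1253/27415·(0.950100+0.916700))/(1+1253/27415) = 8747/10000 ≈ 0.874700
step 4 [4y] bond c/1=31/400: DF=(894053/800000 − 31/400·(0.950100+0.916700+0.874700))/(1+31/400) = 21/25 ≈ 0.840000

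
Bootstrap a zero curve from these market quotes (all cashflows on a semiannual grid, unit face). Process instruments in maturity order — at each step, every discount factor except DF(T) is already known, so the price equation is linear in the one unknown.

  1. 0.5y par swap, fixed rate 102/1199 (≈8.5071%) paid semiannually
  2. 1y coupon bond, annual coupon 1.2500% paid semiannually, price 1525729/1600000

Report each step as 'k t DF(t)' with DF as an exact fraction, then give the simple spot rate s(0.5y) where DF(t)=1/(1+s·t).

step 1 [0.5y] swap r/2=51/1199: DF=(1 − 51/1199·(0))/(1+51/1199) = 1199/1250 ≈ 0.959200
step 2 [1y] bond c/2=1/160: DF=(1525729/1600000 − 1/160·(0.959200))/(1+1/160) = 9417/10000 ≈ 0.941700

1 1/2 1199/1250
2 1 9417/10000
s(0.5y) = (1/(1199/1250) − 1)/(1/2) = 102/1199 ≈ 8.5071%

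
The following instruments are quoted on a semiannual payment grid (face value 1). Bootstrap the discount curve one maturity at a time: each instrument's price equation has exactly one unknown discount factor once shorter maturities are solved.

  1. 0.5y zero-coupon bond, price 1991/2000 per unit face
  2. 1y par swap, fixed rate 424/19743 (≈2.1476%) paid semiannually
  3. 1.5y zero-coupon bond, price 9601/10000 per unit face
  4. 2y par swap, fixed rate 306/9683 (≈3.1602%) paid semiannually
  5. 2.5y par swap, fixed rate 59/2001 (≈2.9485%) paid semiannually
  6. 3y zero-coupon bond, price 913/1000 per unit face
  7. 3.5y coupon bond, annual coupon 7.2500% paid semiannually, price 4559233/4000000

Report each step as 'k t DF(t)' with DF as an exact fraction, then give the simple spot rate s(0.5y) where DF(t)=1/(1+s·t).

step 1 [0.5y] zero: DF = P = 1991/2000 ≈ 0.995500
step 2 [1y] swap r/2=212/19743: DF=(1 − 212/19743·(0.995500))/(1+212/19743) = 2447/2500 ≈ 0.978800
step 3 [1.5y] zero: DF = P = 9601/10000 ≈ 0.960100
step 4 [2y] swap r/2=153/9683: DF=(1 − 153/9683·(0.995500+0.978800+0.960100))/(1+153/9683) = 2347/2500 ≈ 0.938800
step 5 [2.5y] swap r/2=59/4002: DF=(1 − 59/4002·(0.995500+0.978800+0.960100+0.938800))/(1+59/4002) = 2323/2500 ≈ 0.929200
step 6 [3y] zero: DF = P = 913/1000 ≈ 0.913000
step 7 [3.5y] bond c/2=29/800: DF=(4559233/4000000 − 29/800·(0.995500+0.978800+0.960100+0.938800+0.929200+0.913000))/(1+29/800) = 9/10 ≈ 0.900000

1 1/2 1991/2000
2 1 2447/2500
3 3/2 9601/10000
4 2 2347/2500
5 5/2 2323/2500
6 3 913/1000
7 7/2 9/10
s(0.5y) = (1/(1991/2000) − 1)/(1/2) = 18/1991 ≈ 0.9041%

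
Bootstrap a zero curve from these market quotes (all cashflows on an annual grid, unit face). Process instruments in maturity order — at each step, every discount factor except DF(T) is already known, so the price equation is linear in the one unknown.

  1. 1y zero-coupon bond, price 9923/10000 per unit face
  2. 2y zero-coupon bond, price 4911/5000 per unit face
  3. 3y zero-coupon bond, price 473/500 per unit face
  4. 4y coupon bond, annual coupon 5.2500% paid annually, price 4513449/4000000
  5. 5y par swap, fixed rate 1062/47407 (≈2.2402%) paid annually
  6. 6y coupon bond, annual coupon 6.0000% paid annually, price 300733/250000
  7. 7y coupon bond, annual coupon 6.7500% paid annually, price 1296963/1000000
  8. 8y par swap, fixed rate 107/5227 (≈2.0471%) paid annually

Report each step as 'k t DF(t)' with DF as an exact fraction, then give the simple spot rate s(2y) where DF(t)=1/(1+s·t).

step 1 [1y] zero: DF = P = 9923/10000 ≈ 0.992300
step 2 [2y] zero: DF = P = 4911/5000 ≈ 0.982200
step 3 [3y] zero: DF = P = 473/500 ≈ 0.946000
step 4 [4y] bond c/1=21/400: DF=(4513449/4000000 − 21/400·(0.992300+0.982200+0.946000))/(1+21/400) = 579/625 ≈ 0.926400
step 5 [5y] swap r/1=1062/47407: DF=(1 − 1062/47407·(0.992300+0.982200+0.946000+0.926400))/(1+1062/47407) = 4469/5000 ≈ 0.893800
step 6 [6y] bond c/1=3/50: DF=(300733/250000 − 3/50·(0.992300+0.982200+0.946000+0.926400+0.893800))/(1+3/50) = 1733/2000 ≈ 0.866500
step 7 [7y] bond c/1=27/400: DF=(1296963/1000000 − 27/400·(0.992300+0.982200+0.946000+0.926400+0.893800+0.866500))/(1+27/400) = 2151/2500 ≈ 0.860400
step 8 [8y] swap r/1=107/5227: DF=(1 − 107/5227·(0.992300+0.982200+0.946000+0.926400+0.893800+0.866500+0.860400))/(1+107/5227) = 4251/5000 ≈ 0.850200

1 1 9923/10000
2 2 4911/5000
3 3 473/500
4 4 579/625
5 5 4469/5000
6 6 1733/2000
7 7 2151/2500
8 8 4251/5000
s(2y) = (1/(4911/5000) − 1)/(2) = 89/9822 ≈ 0.9061%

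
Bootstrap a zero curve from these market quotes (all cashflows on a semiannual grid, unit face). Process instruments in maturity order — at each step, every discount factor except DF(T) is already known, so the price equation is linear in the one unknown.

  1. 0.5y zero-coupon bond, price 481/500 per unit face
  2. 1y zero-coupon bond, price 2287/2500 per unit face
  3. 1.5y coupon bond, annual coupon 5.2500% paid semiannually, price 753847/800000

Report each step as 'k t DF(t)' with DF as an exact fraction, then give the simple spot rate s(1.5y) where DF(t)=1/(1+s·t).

1 1/2 481/500
2 1 2287/2500
3 3/2 4351/5000
s(1.5y) = (1/(4351/5000) − 1)/(3/2) = 1298/13053 ≈ 9.9441%

step 1 [0.5y] zero: DF = P = 481/500 ≈ 0.962000
step 2 [1y] zero: DF = P = 2287/2500 ≈ 0.914800
step 3 [1.5y] bond c/2=21/800: DF=(753847/800000 − 21/800·(0.962000+0.914800))/(1+21/800) = 4351/5000 ≈ 0.870200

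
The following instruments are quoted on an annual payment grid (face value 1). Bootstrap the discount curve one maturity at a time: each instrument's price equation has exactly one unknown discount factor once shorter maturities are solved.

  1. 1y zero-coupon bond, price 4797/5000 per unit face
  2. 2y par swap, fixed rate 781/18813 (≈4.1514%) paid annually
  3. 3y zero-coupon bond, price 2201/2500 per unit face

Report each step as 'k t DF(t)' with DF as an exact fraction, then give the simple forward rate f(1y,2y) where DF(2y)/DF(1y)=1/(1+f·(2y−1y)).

step 1 [1y] zero: DF = P = 4797/5000 ≈ 0.959400
step 2 [2y] swap r/1=781/18813: DF=(1 − 781/18813·(0.959400))/(1+781/18813) = 9219/10000 ≈ 0.921900
step 3 [3y] zero: DF = P = 2201/2500 ≈ 0.880400

1 1 4797/5000
2 2 9219/10000
3 3 2201/2500
f(1y,2y) = ((4797/5000)/(9219/10000) − 1)/(1) = 125/3073 ≈ 4.0677%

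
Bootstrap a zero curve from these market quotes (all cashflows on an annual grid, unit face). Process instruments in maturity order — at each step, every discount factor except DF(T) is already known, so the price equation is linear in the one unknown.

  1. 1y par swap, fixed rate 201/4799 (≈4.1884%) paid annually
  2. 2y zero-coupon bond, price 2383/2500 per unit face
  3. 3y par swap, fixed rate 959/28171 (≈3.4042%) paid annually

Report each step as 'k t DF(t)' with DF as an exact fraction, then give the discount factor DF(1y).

step 1 [1y] swap r/1=201/4799: DF=(1 − 201/4799·(0))/(1+201/4799) = 4799/5000 ≈ 0.959800
step 2 [2y] zero: DF = P = 2383/2500 ≈ 0.953200
step 3 [3y] swap r/1=959/28171: DF=(1 − 959/28171·(0.959800+0.953200))/(1+959/28171) = 9041/10000 ≈ 0.904100

1 1 4799/5000
2 2 2383/2500
3 3 9041/10000
DF(1y) = 4799/5000 ≈ 0.959800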